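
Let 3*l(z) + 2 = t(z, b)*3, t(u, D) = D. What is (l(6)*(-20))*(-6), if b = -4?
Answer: -560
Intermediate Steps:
l(z) = -14/3 (l(z) = -⅔ + (-4*3)/3 = -⅔ + (⅓)*(-12) = -⅔ - 4 = -14/3)
(l(6)*(-20))*(-6) = -14/3*(-20)*(-6) = (280/3)*(-6) = -560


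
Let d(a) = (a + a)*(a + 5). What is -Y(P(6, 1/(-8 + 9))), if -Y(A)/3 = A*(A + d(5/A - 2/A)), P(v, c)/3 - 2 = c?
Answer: 339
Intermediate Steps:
P(v, c) = 6 + 3*c
d(a) = 2*a*(5 + a) (d(a) = (2*a)*(5 + a) = 2*a*(5 + a))
Y(A) = -3*A*(A + 6*(5 + 3/A)/A) (Y(A) = -3*A*(A + 2*(5/A - 2/A)*(5 + (5/A - 2/A))) = -3*A*(A + 2*(3/A)*(5 + 3/A)) = -3*A*(A + 6*(5 + 3/A)/A))
-Y(P(6, 1/(-8 + 9))) = -(-90 - 54/(6 + 3/(-8 + 9)) - 3*(6 + 3/(-8 + 9))**2) = -(-90 - 54/(6 + 3/1) - 3*(6 + 3/1)**2) = -(-90 - 54/(6 + 3*1) - 3*(6 + 3*1)**2) = -(-90 - 54/(6 + 3) - 3*(6 + 3)**2) = -(-90 - 54/9 - 3*9**2) = -(-90 - 54*1/9 - 3*81) = -(-90 - 6 - 243) = -1*(-339) = 339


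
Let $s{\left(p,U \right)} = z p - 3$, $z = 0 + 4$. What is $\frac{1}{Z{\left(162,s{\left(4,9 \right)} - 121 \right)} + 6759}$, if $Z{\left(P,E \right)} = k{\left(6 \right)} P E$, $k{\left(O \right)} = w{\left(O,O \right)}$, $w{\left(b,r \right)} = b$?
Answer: $- \frac{1}{98217} \approx -1.0182 \cdot 10^{-5}$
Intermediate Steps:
$k{\left(O \right)} = O$
$z = 4$
$s{\left(p,U \right)} = -3 + 4 p$ ($s{\left(p,U \right)} = 4 p - 3 = -3 + 4 p$)
$Z{\left(P,E \right)} = 6 E P$ ($Z{\left(P,E \right)} = 6 P E = 6 E P$)
$\frac{1}{Z{\left(162,s{\left(4,9 \right)} - 121 \right)} + 6759} = \frac{1}{6 \left(\left(-3 + 4 \cdot 4\right) - 121\right) 162 + 6759} = \frac{1}{6 \left(\left(-3 + 16\right) - 121\right) 162 + 6759} = \frac{1}{6 \left(13 - 121\right) 162 + 6759} = \frac{1}{6 \left(-108\right) 162 + 6759} = \frac{1}{-104976 + 6759} = \frac{1}{-98217} = - \frac{1}{98217}$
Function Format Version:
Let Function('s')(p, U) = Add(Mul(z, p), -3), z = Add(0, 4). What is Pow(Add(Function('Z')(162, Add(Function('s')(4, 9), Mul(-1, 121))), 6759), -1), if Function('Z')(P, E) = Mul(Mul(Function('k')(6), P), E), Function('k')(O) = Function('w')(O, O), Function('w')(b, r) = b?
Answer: Rational(-1, 98217) ≈ -1.0182e-5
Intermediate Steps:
Function('k')(O) = O
z = 4
Function('s')(p, U) = Add(-3, Mul(4, p)) (Function('s')(p, U) = Add(Mul(4, p), -3) = Add(-3, Mul(4, p)))
Function('Z')(P, E) = Mul(6, E, P) (Function('Z')(P, E) = Mul(Mul(6, P), E) = Mul(6, E, P))
Pow(Add(Function('Z')(162, Add(Function('s')(4, 9), Mul(-1, 121))), 6759), -1) = Pow(Add(Mul(6, Add(Add(-3, Mul(4, 4)), Mul(-1, 121)), 162), 6759), -1) = Pow(Add(Mul(6, Add(Add(-3, 16), -121), 162), 6759), -1) = Pow(Add(Mul(6, Add(13, -121), 162), 6759), -1) = Pow(Add(Mul(6, -108, 162), 6759), -1) = Pow(Add(-104976, 6759), -1) = Pow(-98217, -1) = Rational(-1, 98217)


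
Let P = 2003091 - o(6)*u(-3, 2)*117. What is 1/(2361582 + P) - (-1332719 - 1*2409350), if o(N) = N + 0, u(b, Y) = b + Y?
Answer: 16335534460876/4365375 ≈ 3.7421e+6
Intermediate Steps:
u(b, Y) = Y + b
o(N) = N
P = 2003793 (P = 2003091 - 6*(2 - 3)*117 = 2003091 - 6*(-1)*117 = 2003091 - (-6)*117 = 2003091 - 1*(-702) = 2003091 + 702 = 2003793)
1/(2361582 + P) - (-1332719 - 1*2409350) = 1/(2361582 + 2003793) - (-1332719 - 1*2409350) = 1/4365375 - (-1332719 - 2409350) = 1/4365375 - 1*(-3742069) = 1/4365375 + 3742069 = 16335534460876/4365375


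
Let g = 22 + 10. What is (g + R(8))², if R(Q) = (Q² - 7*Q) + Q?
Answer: 2304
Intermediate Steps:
R(Q) = Q² - 6*Q
g = 32
(g + R(8))² = (32 + 8*(-6 + 8))² = (32 + 8*2)² = (32 + 16)² = 48² = 2304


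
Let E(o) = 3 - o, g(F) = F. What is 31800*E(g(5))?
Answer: -63600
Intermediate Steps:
31800*E(g(5)) = 31800*(3 - 1*5) = 31800*(3 - 5) = 31800*(-2) = -63600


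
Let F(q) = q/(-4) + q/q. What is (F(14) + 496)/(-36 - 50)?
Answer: -987/172 ≈ -5.7384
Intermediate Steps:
F(q) = 1 - q/4 (F(q) = q*(-¼) + 1 = -q/4 + 1 = 1 - q/4)
(F(14) + 496)/(-36 - 50) = ((1 - ¼*14) + 496)/(-36 - 50) = ((1 - 7/2) + 496)/(-86) = (-5/2 + 496)*(-1/86) = (987/2)*(-1/86) = -987/172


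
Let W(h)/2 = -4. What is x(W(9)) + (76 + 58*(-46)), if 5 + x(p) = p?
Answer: -2605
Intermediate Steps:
W(h) = -8 (W(h) = 2*(-4) = -8)
x(p) = -5 + p
x(W(9)) + (76 + 58*(-46)) = (-5 - 8) + (76 + 58*(-46)) = -13 + (76 - 2668) = -13 - 2592 = -2605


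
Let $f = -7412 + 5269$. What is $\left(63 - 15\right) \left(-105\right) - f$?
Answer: $-2897$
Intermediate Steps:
$f = -2143$
$\left(63 - 15\right) \left(-105\right) - f = \left(63 - 15\right) \left(-105\right) - -2143 = 48 \left(-105\right) + 2143 = -5040 + 2143 = -2897$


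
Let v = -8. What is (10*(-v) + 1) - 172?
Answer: -91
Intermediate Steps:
(10*(-v) + 1) - 172 = (10*(-1*(-8)) + 1) - 172 = (10*8 + 1) - 172 = (80 + 1) - 172 = 81 - 172 = -91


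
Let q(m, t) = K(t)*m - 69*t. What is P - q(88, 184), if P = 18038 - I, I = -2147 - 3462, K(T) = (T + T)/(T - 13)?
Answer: 6182269/171 ≈ 36154.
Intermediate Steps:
K(T) = 2*T/(-13 + T) (K(T) = (2*T)/(-13 + T) = 2*T/(-13 + T))
I = -5609
q(m, t) = -69*t + 2*m*t/(-13 + t) (q(m, t) = (2*t/(-13 + t))*m - 69*t = 2*m*t/(-13 + t) - 69*t = -69*t + 2*m*t/(-13 + t))
P = 23647 (P = 18038 - 1*(-5609) = 18038 + 5609 = 23647)
P - q(88, 184) = 23647 - 184*(897 - 69*184 + 2*88)/(-13 + 184) = 23647 - 184*(897 - 12696 + 176)/171 = 23647 - 184*(-11623)/171 = 23647 - 1*(-2138632/171) = 23647 + 2138632/171 = 6182269/171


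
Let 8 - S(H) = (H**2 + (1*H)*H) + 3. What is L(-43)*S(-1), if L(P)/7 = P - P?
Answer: 0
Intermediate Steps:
S(H) = 5 - 2*H**2 (S(H) = 8 - ((H**2 + (1*H)*H) + 3) = 8 - ((H**2 + H*H) + 3) = 8 - ((H**2 + H**2) + 3) = 8 - (2*H**2 + 3) = 8 - (3 + 2*H**2) = 8 + (-3 - 2*H**2) = 5 - 2*H**2)
L(P) = 0 (L(P) = 7*(P - P) = 7*0 = 0)
L(-43)*S(-1) = 0*(5 - 2*(-1)**2) = 0*(5 - 2*1) = 0*(5 - 2) = 0*3 = 0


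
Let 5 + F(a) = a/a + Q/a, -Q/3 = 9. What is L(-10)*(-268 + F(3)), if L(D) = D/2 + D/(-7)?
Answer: 7025/7 ≈ 1003.6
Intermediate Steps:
Q = -27 (Q = -3*9 = -27)
F(a) = -4 - 27/a (F(a) = -5 + (a/a - 27/a) = -5 + (1 - 27/a) = -4 - 27/a)
L(D) = 5*D/14 (L(D) = D*(1/2) + D*(-1/7) = D/2 - D/7 = 5*D/14)
L(-10)*(-268 + F(3)) = ((5/14)*(-10))*(-268 + (-4 - 27/3)) = -25*(-268 + (-4 - 27*1/3))/7 = -25*(-268 + (-4 - 9))/7 = -25*(-268 - 13)/7 = -25/7*(-281) = 7025/7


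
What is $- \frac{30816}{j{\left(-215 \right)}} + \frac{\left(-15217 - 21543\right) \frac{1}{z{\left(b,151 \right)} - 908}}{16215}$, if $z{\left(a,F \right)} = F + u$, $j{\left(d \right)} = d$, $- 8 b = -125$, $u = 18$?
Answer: $\frac{73854497512}{515264055} \approx 143.33$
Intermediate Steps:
$b = \frac{125}{8}$ ($b = \left(- \frac{1}{8}\right) \left(-125\right) = \frac{125}{8} \approx 15.625$)
$z{\left(a,F \right)} = 18 + F$ ($z{\left(a,F \right)} = F + 18 = 18 + F$)
$- \frac{30816}{j{\left(-215 \right)}} + \frac{\left(-15217 - 21543\right) \frac{1}{z{\left(b,151 \right)} - 908}}{16215} = - \frac{30816}{-215} + \frac{\left(-15217 - 21543\right) \frac{1}{\left(18 + 151\right) - 908}}{16215} = \left(-30816\right) \left(- \frac{1}{215}\right) + - \frac{36760}{169 - 908} \cdot \frac{1}{16215} = \frac{30816}{215} + - \frac{36760}{-739} \cdot \frac{1}{16215} = \frac{30816}{215} + \left(-36760\right) \left(- \frac{1}{739}\right) \frac{1}{16215} = \frac{30816}{215} + \frac{36760}{739} \cdot \frac{1}{16215} = \frac{30816}{215} + \frac{7352}{2396577} = \frac{73854497512}{515264055}$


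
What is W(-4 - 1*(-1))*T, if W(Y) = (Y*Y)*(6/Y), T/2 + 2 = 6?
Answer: -144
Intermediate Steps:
T = 8 (T = -4 + 2*6 = -4 + 12 = 8)
W(Y) = 6*Y (W(Y) = Y²*(6/Y) = 6*Y)
W(-4 - 1*(-1))*T = (6*(-4 - 1*(-1)))*8 = (6*(-4 + 1))*8 = (6*(-3))*8 = -18*8 = -144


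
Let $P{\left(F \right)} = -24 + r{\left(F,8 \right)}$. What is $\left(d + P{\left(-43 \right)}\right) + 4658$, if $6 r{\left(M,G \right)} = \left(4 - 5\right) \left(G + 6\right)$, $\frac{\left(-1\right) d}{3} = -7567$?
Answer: $\frac{81998}{3} \approx 27333.0$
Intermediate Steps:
$d = 22701$ ($d = \left(-3\right) \left(-7567\right) = 22701$)
$r{\left(M,G \right)} = -1 - \frac{G}{6}$ ($r{\left(M,G \right)} = \frac{\left(4 - 5\right) \left(G + 6\right)}{6} = \frac{\left(-1\right) \left(6 + G\right)}{6} = \frac{-6 - G}{6} = -1 - \frac{G}{6}$)
$P{\left(F \right)} = - \frac{79}{3}$ ($P{\left(F \right)} = -24 - \frac{7}{3} = - \frac{79}{3}$)
$\left(d + P{\left(-43 \right)}\right) + 4658 = \left(22701 - \frac{79}{3}\right) + 4658 = \frac{68024}{3} + 4658 = \frac{81998}{3}$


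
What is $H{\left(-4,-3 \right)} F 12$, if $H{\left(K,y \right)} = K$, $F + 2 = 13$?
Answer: $-528$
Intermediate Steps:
$F = 11$ ($F = -2 + 13 = 11$)
$H{\left(-4,-3 \right)} F 12 = \left(-4\right) 11 \cdot 12 = \left(-44\right) 12 = -528$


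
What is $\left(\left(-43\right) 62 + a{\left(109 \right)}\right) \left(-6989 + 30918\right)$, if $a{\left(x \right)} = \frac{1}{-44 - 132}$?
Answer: $- \frac{11227893593}{176} \approx -6.3795 \cdot 10^{7}$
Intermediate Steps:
$a{\left(x \right)} = - \frac{1}{176}$ ($a{\left(x \right)} = \frac{1}{-176} = - \frac{1}{176}$)
$\left(\left(-43\right) 62 + a{\left(109 \right)}\right) \left(-6989 + 30918\right) = \left(\left(-43\right) 62 - \frac{1}{176}\right) \left(-6989 + 30918\right) = \left(-2666 - \frac{1}{176}\right) 23929 = \left(- \frac{469217}{176}\right) 23929 = - \frac{11227893593}{176}$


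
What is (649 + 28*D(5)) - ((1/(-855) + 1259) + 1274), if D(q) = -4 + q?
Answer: -1586879/855 ≈ -1856.0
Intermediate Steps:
(649 + 28*D(5)) - ((1/(-855) + 1259) + 1274) = (649 + 28*(-4 + 5)) - ((1/(-855) + 1259) + 1274) = (649 + 28*1) - ((-1/855 + 1259) + 1274) = (649 + 28) - (1076444/855 + 1274) = 677 - 1*2165714/855 = 677 - 2165714/855 = -1586879/855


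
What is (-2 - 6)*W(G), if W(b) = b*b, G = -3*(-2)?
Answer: -288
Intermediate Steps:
G = 6
W(b) = b**2
(-2 - 6)*W(G) = (-2 - 6)*6**2 = -8*36 = -288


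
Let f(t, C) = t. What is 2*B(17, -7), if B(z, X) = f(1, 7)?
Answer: 2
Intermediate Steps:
B(z, X) = 1
2*B(17, -7) = 2*1 = 2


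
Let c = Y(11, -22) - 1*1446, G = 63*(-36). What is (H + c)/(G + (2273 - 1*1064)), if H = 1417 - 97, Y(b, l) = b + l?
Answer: 137/1059 ≈ 0.12937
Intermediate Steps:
H = 1320
G = -2268
c = -1457 (c = (11 - 22) - 1*1446 = -11 - 1446 = -1457)
(H + c)/(G + (2273 - 1*1064)) = (1320 - 1457)/(-2268 + (2273 - 1*1064)) = -137/(-2268 + (2273 - 1064)) = -137/(-2268 + 1209) = -137/(-1059) = -137*(-1/1059) = 137/1059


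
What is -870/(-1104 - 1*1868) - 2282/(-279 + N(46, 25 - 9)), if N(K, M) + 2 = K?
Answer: 3493277/349210 ≈ 10.003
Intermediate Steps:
N(K, M) = -2 + K
-870/(-1104 - 1*1868) - 2282/(-279 + N(46, 25 - 9)) = -870/(-1104 - 1*1868) - 2282/(-279 + (-2 + 46)) = -870/(-1104 - 1868) - 2282/(-279 + 44) = -870/(-2972) - 2282/(-235) = -870*(-1/2972) - 2282*(-1/235) = 435/1486 + 2282/235 = 3493277/349210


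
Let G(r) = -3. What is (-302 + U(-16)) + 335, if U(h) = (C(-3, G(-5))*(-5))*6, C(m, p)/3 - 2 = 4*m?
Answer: 933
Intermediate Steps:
C(m, p) = 6 + 12*m (C(m, p) = 6 + 3*(4*m) = 6 + 12*m)
U(h) = 900 (U(h) = ((6 + 12*(-3))*(-5))*6 = ((6 - 36)*(-5))*6 = -30*(-5)*6 = 150*6 = 900)
(-302 + U(-16)) + 335 = (-302 + 900) + 335 = 598 + 335 = 933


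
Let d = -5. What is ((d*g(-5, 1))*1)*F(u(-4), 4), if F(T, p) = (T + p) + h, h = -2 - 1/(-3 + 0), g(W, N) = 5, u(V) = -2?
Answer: -25/3 ≈ -8.3333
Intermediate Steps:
h = -5/3 (h = -2 - 1/(-3) = -2 - 1*(-⅓) = -2 + ⅓ = -5/3 ≈ -1.6667)
F(T, p) = -5/3 + T + p (F(T, p) = (T + p) - 5/3 = -5/3 + T + p)
((d*g(-5, 1))*1)*F(u(-4), 4) = (-5*5*1)*(-5/3 - 2 + 4) = -25*1*(⅓) = -25*⅓ = -25/3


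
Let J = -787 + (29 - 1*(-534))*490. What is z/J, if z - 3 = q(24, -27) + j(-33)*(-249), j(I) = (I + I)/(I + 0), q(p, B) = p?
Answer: -471/275083 ≈ -0.0017122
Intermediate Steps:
j(I) = 2 (j(I) = (2*I)/I = 2)
J = 275083 (J = -787 + (29 + 534)*490 = -787 + 563*490 = -787 + 275870 = 275083)
z = -471 (z = 3 + (24 + 2*(-249)) = 3 + (24 - 498) = 3 - 474 = -471)
z/J = -471/275083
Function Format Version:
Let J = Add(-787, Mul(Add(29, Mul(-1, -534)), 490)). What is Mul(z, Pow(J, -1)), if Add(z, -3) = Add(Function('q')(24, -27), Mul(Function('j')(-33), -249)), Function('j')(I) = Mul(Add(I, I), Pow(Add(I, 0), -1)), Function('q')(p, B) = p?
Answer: Rational(-471, 275083) ≈ -0.0017122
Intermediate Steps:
Function('j')(I) = 2 (Function('j')(I) = Mul(Mul(2, I), Pow(I, -1)) = 2)
J = 275083 (J = Add(-787, Mul(Add(29, 534), 490)) = Add(-787, Mul(563, 490)) = Add(-787, 275870) = 275083)
z = -471 (z = Add(3, Add(24, Mul(2, -249))) = Add(3, Add(24, -498)) = Add(3, -474) = -471)
Mul(z, Pow(J, -1)) = Mul(-471, Pow(275083, -1)) = Mul(-471, Rational(1, 275083)) = Rational(-471, 275083)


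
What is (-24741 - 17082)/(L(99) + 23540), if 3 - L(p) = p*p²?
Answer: 41823/946756 ≈ 0.044175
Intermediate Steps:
L(p) = 3 - p³ (L(p) = 3 - p*p² = 3 - p³)
(-24741 - 17082)/(L(99) + 23540) = (-24741 - 17082)/((3 - 1*99³) + 23540) = -41823/((3 - 1*970299) + 23540) = -41823/((3 - 970299) + 23540) = -41823/(-970296 + 23540) = -41823/(-946756) = -41823*(-1/946756) = 41823/946756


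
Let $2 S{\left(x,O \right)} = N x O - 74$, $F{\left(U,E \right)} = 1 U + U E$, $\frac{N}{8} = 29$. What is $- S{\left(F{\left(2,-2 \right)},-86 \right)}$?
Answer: $-19915$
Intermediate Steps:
$N = 232$ ($N = 8 \cdot 29 = 232$)
$F{\left(U,E \right)} = U + E U$
$S{\left(x,O \right)} = -37 + 116 O x$ ($S{\left(x,O \right)} = \frac{232 x O - 74}{2} = \frac{232 O x - 74}{2} = \frac{-74 + 232 O x}{2} = -37 + 116 O x$)
$- S{\left(F{\left(2,-2 \right)},-86 \right)} = - (-37 + 116 \left(-86\right) 2 \left(1 - 2\right)) = - (-37 + 116 \left(-86\right) 2 \left(-1\right)) = - (-37 + 116 \left(-86\right) \left(-2\right)) = - (-37 + 19952) = \left(-1\right) 19915 = -19915$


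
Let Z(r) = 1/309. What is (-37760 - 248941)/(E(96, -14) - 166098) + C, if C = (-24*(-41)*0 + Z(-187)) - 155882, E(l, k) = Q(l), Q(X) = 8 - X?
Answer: -8004681713273/51351474 ≈ -1.5588e+5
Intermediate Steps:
E(l, k) = 8 - l
Z(r) = 1/309
C = -48167537/309 (C = (-24*(-41)*0 + 1/309) - 155882 = (984*0 + 1/309) - 155882 = (0 + 1/309) - 155882 = 1/309 - 155882 = -48167537/309 ≈ -1.5588e+5)
(-37760 - 248941)/(E(96, -14) - 166098) + C = (-37760 - 248941)/((8 - 1*96) - 166098) - 48167537/309 = -286701/((8 - 96) - 166098) - 48167537/309 = -286701/(-88 - 166098) - 48167537/309 = -286701/(-166186) - 48167537/309 = -286701*(-1/166186) - 48167537/309 = 286701/166186 - 48167537/309 = -8004681713273/51351474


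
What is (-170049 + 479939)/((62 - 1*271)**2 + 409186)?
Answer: 309890/452867 ≈ 0.68429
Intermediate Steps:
(-170049 + 479939)/((62 - 1*271)**2 + 409186) = 309890/((62 - 271)**2 + 409186) = 309890/((-209)**2 + 409186) = 309890/(43681 + 409186) = 309890/452867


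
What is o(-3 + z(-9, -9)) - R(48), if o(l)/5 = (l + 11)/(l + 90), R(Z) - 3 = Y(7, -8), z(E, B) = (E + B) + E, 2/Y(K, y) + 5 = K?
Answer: -67/12 ≈ -5.5833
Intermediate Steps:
Y(K, y) = 2/(-5 + K)
z(E, B) = B + 2*E (z(E, B) = (B + E) + E = B + 2*E)
R(Z) = 4 (R(Z) = 3 + 2/(-5 + 7) = 3 + 2/2 = 3 + 2*(1/2) = 3 + 1 = 4)
o(l) = 5*(11 + l)/(90 + l) (o(l) = 5*((l + 11)/(l + 90)) = 5*((11 + l)/(90 + l)) = 5*(11 + l)/(90 + l))
o(-3 + z(-9, -9)) - R(48) = 5*(11 + (-3 + (-9 + 2*(-9))))/(90 + (-3 + (-9 + 2*(-9)))) - 1*4 = 5*(11 + (-3 + (-9 - 18)))/(90 + (-3 + (-9 - 18))) - 4 = 5*(11 + (-3 - 27))/(90 + (-3 - 27)) - 4 = 5*(11 - 30)/(90 - 30) - 4 = 5*(-19)/60 - 4 = 5*(1/60)*(-19) - 4 = -19/12 - 4 = -67/12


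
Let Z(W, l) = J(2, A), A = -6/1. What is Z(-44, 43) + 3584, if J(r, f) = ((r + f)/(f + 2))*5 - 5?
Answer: 3584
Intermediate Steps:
A = -6 (A = -6*1 = -6)
J(r, f) = -5 + 5*(f + r)/(2 + f) (J(r, f) = ((f + r)/(2 + f))*5 - 5 = 5*(f + r)/(2 + f) - 5 = -5 + 5*(f + r)/(2 + f))
Z(W, l) = 0 (Z(W, l) = 5*(-2 + 2)/(2 - 6) = 5*0/(-4) = 5*(-¼)*0 = 0)
Z(-44, 43) + 3584 = 0 + 3584 = 3584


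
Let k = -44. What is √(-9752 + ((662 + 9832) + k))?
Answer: √698 ≈ 26.420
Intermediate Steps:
√(-9752 + ((662 + 9832) + k)) = √(-9752 + ((662 + 9832) - 44)) = √(-9752 + (10494 - 44)) = √(-9752 + 10450) = √698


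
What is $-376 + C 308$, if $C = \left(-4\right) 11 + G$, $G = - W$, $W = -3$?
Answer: $-13004$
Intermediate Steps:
$G = 3$ ($G = \left(-1\right) \left(-3\right) = 3$)
$C = -41$ ($C = \left(-4\right) 11 + 3 = -44 + 3 = -41$)
$-376 + C 308 = -376 - 12628 = -13004$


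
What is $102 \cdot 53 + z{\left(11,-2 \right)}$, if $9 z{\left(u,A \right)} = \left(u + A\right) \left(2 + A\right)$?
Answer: $5406$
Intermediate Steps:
$z{\left(u,A \right)} = \frac{\left(2 + A\right) \left(A + u\right)}{9}$ ($z{\left(u,A \right)} = \frac{\left(u + A\right) \left(2 + A\right)}{9} = \frac{\left(A + u\right) \left(2 + A\right)}{9} = \frac{\left(2 + A\right) \left(A + u\right)}{9}$)
$102 \cdot 53 + z{\left(11,-2 \right)} = 102 \cdot 53 + \left(\frac{\left(-2\right)^{2}}{9} + \frac{2}{9} \left(-2\right) + \frac{2}{9} \cdot 11 + \frac{1}{9} \left(-2\right) 11\right) = 5406 + \left(\frac{1}{9} \cdot 4 - \frac{4}{9} + \frac{22}{9} - \frac{22}{9}\right) = 5406 + \left(\frac{4}{9} - \frac{4}{9} + \frac{22}{9} - \frac{22}{9}\right) = 5406 + 0 = 5406$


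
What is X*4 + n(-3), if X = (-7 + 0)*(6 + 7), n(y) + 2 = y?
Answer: -369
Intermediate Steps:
n(y) = -2 + y
X = -91 (X = -7*13 = -91)
X*4 + n(-3) = -91*4 + (-2 - 3) = -364 - 5 = -369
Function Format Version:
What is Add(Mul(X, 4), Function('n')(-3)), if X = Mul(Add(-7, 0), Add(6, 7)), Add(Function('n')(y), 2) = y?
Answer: -369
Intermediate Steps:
Function('n')(y) = Add(-2, y)
X = -91 (X = Mul(-7, 13) = -91)
Add(Mul(X, 4), Function('n')(-3)) = Add(Mul(-91, 4), Add(-2, -3)) = Add(-364, -5) = -369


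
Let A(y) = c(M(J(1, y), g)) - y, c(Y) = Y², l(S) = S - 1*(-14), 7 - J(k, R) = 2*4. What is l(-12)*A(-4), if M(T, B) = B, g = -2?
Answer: 16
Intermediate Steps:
J(k, R) = -1 (J(k, R) = 7 - 2*4 = 7 - 1*8 = 7 - 8 = -1)
l(S) = 14 + S (l(S) = S + 14 = 14 + S)
A(y) = 4 - y (A(y) = (-2)² - y = 4 - y)
l(-12)*A(-4) = (14 - 12)*(4 - 1*(-4)) = 2*(4 + 4) = 2*8 = 16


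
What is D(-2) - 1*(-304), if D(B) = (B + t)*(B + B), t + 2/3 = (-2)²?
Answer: 896/3 ≈ 298.67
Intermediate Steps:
t = 10/3 (t = -⅔ + (-2)² = -⅔ + 4 = 10/3 ≈ 3.3333)
D(B) = 2*B*(10/3 + B) (D(B) = (B + 10/3)*(B + B) = (10/3 + B)*(2*B) = 2*B*(10/3 + B))
D(-2) - 1*(-304) = (⅔)*(-2)*(10 + 3*(-2)) - 1*(-304) = (⅔)*(-2)*(10 - 6) + 304 = (⅔)*(-2)*4 + 304 = -16/3 + 304 = 896/3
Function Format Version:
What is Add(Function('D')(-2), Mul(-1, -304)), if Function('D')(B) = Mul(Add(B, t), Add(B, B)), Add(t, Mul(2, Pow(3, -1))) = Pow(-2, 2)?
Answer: Rational(896, 3) ≈ 298.67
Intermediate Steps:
t = Rational(10, 3) (t = Add(Rational(-2, 3), Pow(-2, 2)) = Add(Rational(-2, 3), 4) = Rational(10, 3) ≈ 3.3333)
Function('D')(B) = Mul(2, B, Add(Rational(10, 3), B)) (Function('D')(B) = Mul(Add(B, Rational(10, 3)), Add(B, B)) = Mul(Add(Rational(10, 3), B), Mul(2, B)) = Mul(2, B, Add(Rational(10, 3), B)))
Add(Function('D')(-2), Mul(-1, -304)) = Add(Mul(Rational(2, 3), -2, Add(10, Mul(3, -2))), Mul(-1, -304)) = Add(Mul(Rational(2, 3), -2, Add(10, -6)), 304) = Add(Mul(Rational(2, 3), -2, 4), 304) = Add(Rational(-16, 3), 304) = Rational(896, 3)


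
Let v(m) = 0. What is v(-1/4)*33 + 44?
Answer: 44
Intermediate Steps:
v(-1/4)*33 + 44 = 0*33 + 44 = 0 + 44 = 44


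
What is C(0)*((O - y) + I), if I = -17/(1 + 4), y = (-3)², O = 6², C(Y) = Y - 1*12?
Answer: -1416/5 ≈ -283.20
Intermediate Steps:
C(Y) = -12 + Y (C(Y) = Y - 12 = -12 + Y)
O = 36
y = 9
I = -17/5 ≈ -3.4000
C(0)*((O - y) + I) = (-12 + 0)*((36 - 1*9) - 17/5) = -12*((36 - 9) - 17/5) = -12*(27 - 17/5) = -12*118/5 = -1416/5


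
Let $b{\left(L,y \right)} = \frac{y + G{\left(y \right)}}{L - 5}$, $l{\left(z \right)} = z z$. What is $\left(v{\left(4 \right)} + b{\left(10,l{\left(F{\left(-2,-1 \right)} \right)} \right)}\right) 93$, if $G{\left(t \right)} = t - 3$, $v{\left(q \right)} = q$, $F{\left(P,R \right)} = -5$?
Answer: $\frac{6231}{5} \approx 1246.2$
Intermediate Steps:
$l{\left(z \right)} = z^{2}$
$G{\left(t \right)} = -3 + t$
$b{\left(L,y \right)} = \frac{-3 + 2 y}{-5 + L}$ ($b{\left(L,y \right)} = \frac{y + \left(-3 + y\right)}{L - 5} = \frac{-3 + 2 y}{L + \left(-5 + 0\right)} = \frac{-3 + 2 y}{L - 5} = \frac{-3 + 2 y}{-5 + L}$)
$\left(v{\left(4 \right)} + b{\left(10,l{\left(F{\left(-2,-1 \right)} \right)} \right)}\right) 93 = \left(4 + \frac{-3 + 2 \left(-5\right)^{2}}{-5 + 10}\right) 93 = \left(4 + \frac{-3 + 2 \cdot 25}{5}\right) 93 = \left(4 + \frac{-3 + 50}{5}\right) 93 = \left(4 + \frac{1}{5} \cdot 47\right) 93 = \left(4 + \frac{47}{5}\right) 93 = \frac{67}{5} \cdot 93 = \frac{6231}{5}$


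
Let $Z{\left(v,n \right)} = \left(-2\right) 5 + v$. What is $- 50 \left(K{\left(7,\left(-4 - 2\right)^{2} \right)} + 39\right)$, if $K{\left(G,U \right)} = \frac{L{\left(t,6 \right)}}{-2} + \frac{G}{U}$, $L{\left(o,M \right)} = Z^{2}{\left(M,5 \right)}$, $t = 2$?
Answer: $- \frac{28075}{18} \approx -1559.7$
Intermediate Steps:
$Z{\left(v,n \right)} = -10 + v$
$L{\left(o,M \right)} = \left(-10 + M\right)^{2}$
$K{\left(G,U \right)} = -8 + \frac{G}{U}$ ($K{\left(G,U \right)} = \frac{\left(-10 + 6\right)^{2}}{-2} + \frac{G}{U} = \left(-4\right)^{2} \left(- \frac{1}{2}\right) + \frac{G}{U} = 16 \left(- \frac{1}{2}\right) + \frac{G}{U} = -8 + \frac{G}{U}$)
$- 50 \left(K{\left(7,\left(-4 - 2\right)^{2} \right)} + 39\right) = - 50 \left(\left(-8 + \frac{7}{\left(-4 - 2\right)^{2}}\right) + 39\right) = - 50 \left(\left(-8 + \frac{7}{\left(-6\right)^{2}}\right) + 39\right) = - 50 \left(\left(-8 + \frac{7}{36}\right) + 39\right) = - 50 \left(- \frac{281}{36} + 39\right) = \left(-50\right) \frac{1123}{36} = - \frac{28075}{18}$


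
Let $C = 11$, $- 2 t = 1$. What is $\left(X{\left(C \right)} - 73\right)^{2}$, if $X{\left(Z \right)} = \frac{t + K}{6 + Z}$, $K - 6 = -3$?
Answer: $\frac{6135529}{1156} \approx 5307.5$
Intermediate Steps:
$t = - \frac{1}{2}$ ($t = \left(- \frac{1}{2}\right) 1 = - \frac{1}{2} \approx -0.5$)
$K = 3$ ($K = 6 - 3 = 3$)
$X{\left(Z \right)} = \frac{5}{2 \left(6 + Z\right)}$ ($X{\left(Z \right)} = \frac{- \frac{1}{2} + 3}{6 + Z} = \frac{5}{2 \left(6 + Z\right)}$)
$\left(X{\left(C \right)} - 73\right)^{2} = \left(\frac{5}{2 \left(6 + 11\right)} - 73\right)^{2} = \left(\frac{5}{2 \cdot 17} - 73\right)^{2} = \left(\frac{5}{2} \cdot \frac{1}{17} - 73\right)^{2} = \left(\frac{5}{34} - 73\right)^{2} = \left(- \frac{2477}{34}\right)^{2} = \frac{6135529}{1156}$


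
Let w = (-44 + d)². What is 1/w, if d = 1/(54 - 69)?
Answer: 225/436921 ≈ 0.00051497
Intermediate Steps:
d = -1/15 (d = 1/(-15) = -1/15 ≈ -0.066667)
w = 436921/225 (w = (-44 - 1/15)² = (-661/15)² = 436921/225 ≈ 1941.9)
1/w = 1/(436921/225) = 225/436921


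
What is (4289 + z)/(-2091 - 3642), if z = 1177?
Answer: -1822/1911 ≈ -0.95343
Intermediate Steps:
(4289 + z)/(-2091 - 3642) = (4289 + 1177)/(-2091 - 3642) = 5466/(-5733) = 5466*(-1/5733) = -1822/1911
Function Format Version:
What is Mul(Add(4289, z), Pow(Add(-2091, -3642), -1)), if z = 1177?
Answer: Rational(-1822, 1911) ≈ -0.95343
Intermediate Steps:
Mul(Add(4289, z), Pow(Add(-2091, -3642), -1)) = Mul(Add(4289, 1177), Pow(Add(-2091, -3642), -1)) = Mul(5466, Pow(-5733, -1)) = Mul(5466, Rational(-1, 5733)) = Rational(-1822, 1911)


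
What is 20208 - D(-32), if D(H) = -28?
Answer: 20236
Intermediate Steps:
20208 - D(-32) = 20208 - 1*(-28) = 20208 + 28 = 20236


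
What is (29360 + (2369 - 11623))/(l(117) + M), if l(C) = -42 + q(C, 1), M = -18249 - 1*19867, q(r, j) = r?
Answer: -20106/38041 ≈ -0.52853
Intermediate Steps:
M = -38116 (M = -18249 - 19867 = -38116)
l(C) = -42 + C
(29360 + (2369 - 11623))/(l(117) + M) = (29360 + (2369 - 11623))/((-42 + 117) - 38116) = (29360 - 9254)/(75 - 38116) = 20106/(-38041) = 20106*(-1/38041) = -20106/38041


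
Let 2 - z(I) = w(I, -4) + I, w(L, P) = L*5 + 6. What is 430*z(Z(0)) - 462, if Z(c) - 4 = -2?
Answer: -7342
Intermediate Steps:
w(L, P) = 6 + 5*L (w(L, P) = 5*L + 6 = 6 + 5*L)
Z(c) = 2 (Z(c) = 4 - 2 = 2)
z(I) = -4 - 6*I (z(I) = 2 - ((6 + 5*I) + I) = 2 - (6 + 6*I) = 2 + (-6 - 6*I) = -4 - 6*I)
430*z(Z(0)) - 462 = 430*(-4 - 6*2) - 462 = 430*(-4 - 12) - 462 = 430*(-16) - 462 = -6880 - 462 = -7342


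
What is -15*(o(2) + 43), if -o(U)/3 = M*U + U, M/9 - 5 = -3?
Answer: 1065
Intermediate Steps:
M = 18 (M = 45 + 9*(-3) = 45 - 27 = 18)
o(U) = -57*U (o(U) = -3*(18*U + U) = -57*U)
-15*(o(2) + 43) = -15*(-57*2 + 43) = -15*(-114 + 43) = -15*(-71) = 1065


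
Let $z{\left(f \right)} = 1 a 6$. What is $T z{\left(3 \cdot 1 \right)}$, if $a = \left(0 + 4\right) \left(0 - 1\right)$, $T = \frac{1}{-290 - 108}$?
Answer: $\frac{12}{199} \approx 0.060301$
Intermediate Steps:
$T = - \frac{1}{398}$ ($T = \frac{1}{-398} = - \frac{1}{398} \approx -0.0025126$)
$a = -4$ ($a = 4 \left(-1\right) = -4$)
$z{\left(f \right)} = -24$ ($z{\left(f \right)} = 1 \left(-4\right) 6 = \left(-4\right) 6 = -24$)
$T z{\left(3 \cdot 1 \right)} = \left(- \frac{1}{398}\right) \left(-24\right) = \frac{12}{199}$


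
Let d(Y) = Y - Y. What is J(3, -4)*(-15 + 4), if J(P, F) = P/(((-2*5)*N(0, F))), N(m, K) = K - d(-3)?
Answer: -33/40 ≈ -0.82500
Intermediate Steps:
d(Y) = 0
N(m, K) = K (N(m, K) = K - 1*0 = K + 0 = K)
J(P, F) = -P/(10*F) (J(P, F) = P/(((-2*5)*F)) = P/((-10*F)) = P*(-1/(10*F)) = -P/(10*F))
J(3, -4)*(-15 + 4) = (-⅒*3/(-4))*(-15 + 4) = -⅒*3*(-¼)*(-11) = (3/40)*(-11) = -33/40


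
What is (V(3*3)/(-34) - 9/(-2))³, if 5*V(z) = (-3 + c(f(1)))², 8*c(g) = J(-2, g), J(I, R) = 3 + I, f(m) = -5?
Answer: 113597901646991/1287913472000 ≈ 88.203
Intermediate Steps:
c(g) = ⅛ (c(g) = (3 - 2)/8 = (⅛)*1 = ⅛)
V(z) = 529/320 (V(z) = (-3 + ⅛)²/5 = (-23/8)²/5 = (⅕)*(529/64) = 529/320)
(V(3*3)/(-34) - 9/(-2))³ = ((529/320)/(-34) - 9/(-2))³ = ((529/320)*(-1/34) - 9*(-½))³ = (-529/10880 + 9/2)³ = (48431/10880)³ = 113597901646991/1287913472000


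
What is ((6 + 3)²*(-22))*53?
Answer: -94446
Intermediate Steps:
((6 + 3)²*(-22))*53 = (9²*(-22))*53 = (81*(-22))*53 = -1782*53 = -94446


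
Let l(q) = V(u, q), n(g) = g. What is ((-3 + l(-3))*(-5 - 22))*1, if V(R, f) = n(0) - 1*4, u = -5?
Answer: 189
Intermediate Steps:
V(R, f) = -4 (V(R, f) = 0 - 1*4 = 0 - 4 = -4)
l(q) = -4
((-3 + l(-3))*(-5 - 22))*1 = ((-3 - 4)*(-5 - 22))*1 = -7*(-27)*1 = 189*1 = 189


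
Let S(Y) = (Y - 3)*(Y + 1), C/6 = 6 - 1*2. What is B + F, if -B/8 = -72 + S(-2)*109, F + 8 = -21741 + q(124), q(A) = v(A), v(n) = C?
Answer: -25509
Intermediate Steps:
C = 24 (C = 6*(6 - 1*2) = 6*(6 - 2) = 6*4 = 24)
v(n) = 24
S(Y) = (1 + Y)*(-3 + Y) (S(Y) = (-3 + Y)*(1 + Y) = (1 + Y)*(-3 + Y))
q(A) = 24
F = -21725 (F = -8 + (-21741 + 24) = -8 - 21717 = -21725)
B = -3784 (B = -8*(-72 + (-3 + (-2)² - 2*(-2))*109) = -8*(-72 + (-3 + 4 + 4)*109) = -8*(-72 + 5*109) = -8*(-72 + 545) = -8*473 = -3784)
B + F = -3784 - 21725 = -25509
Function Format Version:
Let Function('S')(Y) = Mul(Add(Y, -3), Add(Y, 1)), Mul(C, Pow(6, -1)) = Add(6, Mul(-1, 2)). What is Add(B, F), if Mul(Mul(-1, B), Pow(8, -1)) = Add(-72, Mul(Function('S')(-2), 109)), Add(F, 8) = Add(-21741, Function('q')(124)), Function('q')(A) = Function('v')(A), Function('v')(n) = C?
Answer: -25509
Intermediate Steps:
C = 24 (C = Mul(6, Add(6, Mul(-1, 2))) = Mul(6, Add(6, -2)) = Mul(6, 4) = 24)
Function('v')(n) = 24
Function('S')(Y) = Mul(Add(1, Y), Add(-3, Y)) (Function('S')(Y) = Mul(Add(-3, Y), Add(1, Y)) = Mul(Add(1, Y), Add(-3, Y)))
Function('q')(A) = 24
F = -21725 (F = Add(-8, Add(-21741, 24)) = Add(-8, -21717) = -21725)
B = -3784 (B = Mul(-8, Add(-72, Mul(Add(-3, Pow(-2, 2), Mul(-2, -2)), 109))) = Mul(-8, Add(-72, Mul(Add(-3, 4, 4), 109))) = Mul(-8, Add(-72, Mul(5, 109))) = Mul(-8, Add(-72, 545)) = Mul(-8, 473) = -3784)
Add(B, F) = Add(-3784, -21725) = -25509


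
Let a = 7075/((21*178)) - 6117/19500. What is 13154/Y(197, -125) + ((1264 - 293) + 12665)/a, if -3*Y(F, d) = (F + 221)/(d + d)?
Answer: 129246549446250/4009217531 ≈ 32237.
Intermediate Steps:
a = 19182859/12148500 (a = 7075/3738 - 6117*1/19500 = 7075*(1/3738) - 2039/6500 = 7075/3738 - 2039/6500 = 19182859/12148500 ≈ 1.5790)
Y(F, d) = -(221 + F)/(6*d) (Y(F, d) = -(F + 221)/(3*(d + d)) = -(221 + F)/(3*(2*d)) = -(221 + F)*1/(2*d)/3 = -(221 + F)/(6*d))
13154/Y(197, -125) + ((1264 - 293) + 12665)/a = 13154/(((1/6)*(-221 - 1*197)/(-125))) + ((1264 - 293) + 12665)/(19182859/12148500) = 13154/(((1/6)*(-1/125)*(-221 - 197))) + (971 + 12665)*(12148500/19182859) = 13154/(((1/6)*(-1/125)*(-418))) + 13636*(12148500/19182859) = 13154/(209/375) + 165656946000/19182859 = 13154*(375/209) + 165656946000/19182859 = 4932750/209 + 165656946000/19182859 = 129246549446250/4009217531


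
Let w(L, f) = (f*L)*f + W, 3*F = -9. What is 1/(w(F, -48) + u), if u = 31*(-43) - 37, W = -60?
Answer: -1/8342 ≈ -0.00011988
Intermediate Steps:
F = -3 (F = (⅓)*(-9) = -3)
u = -1370 (u = -1333 - 37 = -1370)
w(L, f) = -60 + L*f² (w(L, f) = (f*L)*f - 60 = (L*f)*f - 60 = L*f² - 60 = -60 + L*f²)
1/(w(F, -48) + u) = 1/((-60 - 3*(-48)²) - 1370) = 1/((-60 - 3*2304) - 1370) = 1/((-60 - 6912) - 1370) = 1/(-6972 - 1370) = 1/(-8342) = -1/8342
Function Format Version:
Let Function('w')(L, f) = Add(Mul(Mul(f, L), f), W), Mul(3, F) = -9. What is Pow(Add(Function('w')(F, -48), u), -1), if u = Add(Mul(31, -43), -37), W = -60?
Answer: Rational(-1, 8342) ≈ -0.00011988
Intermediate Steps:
F = -3 (F = Mul(Rational(1, 3), -9) = -3)
u = -1370 (u = Add(-1333, -37) = -1370)
Function('w')(L, f) = Add(-60, Mul(L, Pow(f, 2))) (Function('w')(L, f) = Add(Mul(Mul(f, L), f), -60) = Add(Mul(Mul(L, f), f), -60) = Add(Mul(L, Pow(f, 2)), -60) = Add(-60, Mul(L, Pow(f, 2))))
Pow(Add(Function('w')(F, -48), u), -1) = Pow(Add(Add(-60, Mul(-3, Pow(-48, 2))), -1370), -1) = Pow(Add(Add(-60, Mul(-3, 2304)), -1370), -1) = Pow(Add(Add(-60, -6912), -1370), -1) = Pow(Add(-6972, -1370), -1) = Pow(-8342, -1) = Rational(-1, 8342)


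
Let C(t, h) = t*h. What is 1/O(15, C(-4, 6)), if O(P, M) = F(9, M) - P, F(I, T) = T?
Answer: -1/39 ≈ -0.025641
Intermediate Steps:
C(t, h) = h*t
O(P, M) = M - P
1/O(15, C(-4, 6)) = 1/(6*(-4) - 1*15) = 1/(-24 - 15) = 1/(-39) = -1/39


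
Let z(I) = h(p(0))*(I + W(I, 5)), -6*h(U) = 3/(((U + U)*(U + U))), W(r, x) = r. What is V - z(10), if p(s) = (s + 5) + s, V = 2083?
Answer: 20831/10 ≈ 2083.1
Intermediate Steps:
p(s) = 5 + 2*s (p(s) = (5 + s) + s = 5 + 2*s)
h(U) = -1/(8*U²) (h(U) = -1/(2*((U + U)*(U + U))) = -1/(2*((2*U)*(2*U))) = -1/(2*(4*U²)) = -1/(4*U²)/2 = -1/(8*U²))
z(I) = -I/100 (z(I) = (-1/(8*(5 + 2*0)²))*(I + I) = (-1/(8*(5 + 0)²))*(2*I) = (-⅛/5²)*(2*I) = (-⅛*1/25)*(2*I) = -I/100)
V - z(10) = 2083 - (-1)*10/100 = 2083 - 1*(-⅒) = 2083 + ⅒ = 20831/10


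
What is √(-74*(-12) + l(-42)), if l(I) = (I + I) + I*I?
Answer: 2*√642 ≈ 50.675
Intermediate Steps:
l(I) = I² + 2*I (l(I) = 2*I + I² = I² + 2*I)
√(-74*(-12) + l(-42)) = √(-74*(-12) - 42*(2 - 42)) = √(888 - 42*(-40)) = √(888 + 1680) = √2568 = 2*√642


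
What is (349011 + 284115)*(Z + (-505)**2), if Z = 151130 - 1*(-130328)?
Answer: 339661335858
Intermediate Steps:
Z = 281458 (Z = 151130 + 130328 = 281458)
(349011 + 284115)*(Z + (-505)**2) = (349011 + 284115)*(281458 + (-505)**2) = 633126*(281458 + 255025) = 633126*536483 = 339661335858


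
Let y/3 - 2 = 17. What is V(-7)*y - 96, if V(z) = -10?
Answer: -666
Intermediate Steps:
y = 57 (y = 6 + 3*17 = 6 + 51 = 57)
V(-7)*y - 96 = -10*57 - 96 = -570 - 96 = -666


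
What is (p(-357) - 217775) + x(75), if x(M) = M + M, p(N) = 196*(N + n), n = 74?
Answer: -273093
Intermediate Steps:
p(N) = 14504 + 196*N (p(N) = 196*(N + 74) = 196*(74 + N) = 14504 + 196*N)
x(M) = 2*M
(p(-357) - 217775) + x(75) = ((14504 + 196*(-357)) - 217775) + 2*75 = ((14504 - 69972) - 217775) + 150 = (-55468 - 217775) + 150 = -273243 + 150 = -273093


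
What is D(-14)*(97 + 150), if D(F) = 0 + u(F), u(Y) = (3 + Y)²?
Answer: 29887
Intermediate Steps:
D(F) = (3 + F)² (D(F) = 0 + (3 + F)² = (3 + F)²)
D(-14)*(97 + 150) = (3 - 14)²*(97 + 150) = (-11)²*247 = 121*247 = 29887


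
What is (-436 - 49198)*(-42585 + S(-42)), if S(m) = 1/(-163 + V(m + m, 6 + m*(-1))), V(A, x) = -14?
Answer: 374118558164/177 ≈ 2.1137e+9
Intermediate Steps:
S(m) = -1/177 (S(m) = 1/(-163 - 14) = 1/(-177) = -1/177)
(-436 - 49198)*(-42585 + S(-42)) = (-436 - 49198)*(-42585 - 1/177) = -49634*(-7537546/177) = 374118558164/177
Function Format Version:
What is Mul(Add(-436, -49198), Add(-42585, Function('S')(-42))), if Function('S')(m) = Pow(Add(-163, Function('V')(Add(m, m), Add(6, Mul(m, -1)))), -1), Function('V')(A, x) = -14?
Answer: Rational(374118558164, 177) ≈ 2.1137e+9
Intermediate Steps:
Function('S')(m) = Rational(-1, 177) (Function('S')(m) = Pow(Add(-163, -14), -1) = Pow(-177, -1) = Rational(-1, 177))
Mul(Add(-436, -49198), Add(-42585, Function('S')(-42))) = Mul(Add(-436, -49198), Add(-42585, Rational(-1, 177))) = Mul(-49634, Rational(-7537546, 177)) = Rational(374118558164, 177)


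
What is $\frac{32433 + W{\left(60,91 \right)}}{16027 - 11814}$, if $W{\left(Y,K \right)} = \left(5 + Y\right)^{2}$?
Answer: $\frac{36658}{4213} \approx 8.7012$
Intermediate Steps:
$\frac{32433 + W{\left(60,91 \right)}}{16027 - 11814} = \frac{32433 + \left(5 + 60\right)^{2}}{16027 - 11814} = \frac{32433 + 65^{2}}{4213} = \left(32433 + 4225\right) \frac{1}{4213} = 36658 \cdot \frac{1}{4213} = \frac{36658}{4213}$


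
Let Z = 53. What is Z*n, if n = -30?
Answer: -1590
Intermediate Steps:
Z*n = 53*(-30) = -1590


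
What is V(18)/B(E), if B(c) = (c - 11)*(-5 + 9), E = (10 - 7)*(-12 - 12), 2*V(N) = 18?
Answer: -9/332 ≈ -0.027108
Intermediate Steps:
V(N) = 9 (V(N) = (½)*18 = 9)
E = -72 (E = 3*(-24) = -72)
B(c) = -44 + 4*c (B(c) = (-11 + c)*4 = -44 + 4*c)
V(18)/B(E) = 9/(-44 + 4*(-72)) = 9/(-44 - 288) = 9/(-332) = 9*(-1/332) = -9/332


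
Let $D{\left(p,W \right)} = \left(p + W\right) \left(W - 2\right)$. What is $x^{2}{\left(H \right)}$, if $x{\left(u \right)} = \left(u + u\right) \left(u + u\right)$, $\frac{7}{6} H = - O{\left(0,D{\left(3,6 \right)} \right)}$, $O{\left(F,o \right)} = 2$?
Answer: $\frac{331776}{2401} \approx 138.18$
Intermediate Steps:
$D{\left(p,W \right)} = \left(-2 + W\right) \left(W + p\right)$ ($D{\left(p,W \right)} = \left(W + p\right) \left(-2 + W\right) = \left(-2 + W\right) \left(W + p\right)$)
$H = - \frac{12}{7}$ ($H = \frac{6 \left(\left(-1\right) 2\right)}{7} = \frac{6}{7} \left(-2\right) = - \frac{12}{7} \approx -1.7143$)
$x{\left(u \right)} = 4 u^{2}$ ($x{\left(u \right)} = 2 u 2 u = 4 u^{2}$)
$x^{2}{\left(H \right)} = \left(4 \left(- \frac{12}{7}\right)^{2}\right)^{2} = \left(4 \cdot \frac{144}{49}\right)^{2} = \left(\frac{576}{49}\right)^{2} = \frac{331776}{2401}$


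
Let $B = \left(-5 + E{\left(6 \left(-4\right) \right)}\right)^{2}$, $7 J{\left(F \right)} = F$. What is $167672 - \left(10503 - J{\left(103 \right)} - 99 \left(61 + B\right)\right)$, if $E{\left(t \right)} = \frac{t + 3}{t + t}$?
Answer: $\frac{296188101}{1792} \approx 1.6528 \cdot 10^{5}$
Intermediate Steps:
$J{\left(F \right)} = \frac{F}{7}$
$E{\left(t \right)} = \frac{3 + t}{2 t}$
$B = \frac{5329}{256}$ ($B = \left(-5 + \frac{3 + 6 \left(-4\right)}{2 \cdot 6 \left(-4\right)}\right)^{2} = \left(-5 + \frac{3 - 24}{2 \left(-24\right)}\right)^{2} = \left(-5 + \frac{1}{2} \left(- \frac{1}{24}\right) \left(-21\right)\right)^{2} = \left(-5 + \frac{7}{16}\right)^{2} = \left(- \frac{73}{16}\right)^{2} = \frac{5329}{256} \approx 20.816$)
$167672 - \left(10503 - J{\left(103 \right)} - 99 \left(61 + B\right)\right) = 167672 - \left(\frac{73418}{7} - 99 \left(61 + \frac{5329}{256}\right)\right) = 167672 + \left(\left(99 \cdot \frac{20945}{256} + \frac{103}{7}\right) - 10503\right) = 167672 + \left(\left(\frac{2073555}{256} + \frac{103}{7}\right) - 10503\right) = 167672 + \left(\frac{14541253}{1792} - 10503\right) = 167672 - \frac{4280123}{1792} = \frac{296188101}{1792}$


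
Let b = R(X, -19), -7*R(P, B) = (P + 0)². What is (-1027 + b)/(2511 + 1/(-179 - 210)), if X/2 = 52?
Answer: -7003945/6837446 ≈ -1.0244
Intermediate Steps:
X = 104 (X = 2*52 = 104)
R(P, B) = -P²/7 (R(P, B) = -(P + 0)²/7 = -P²/7)
b = -10816/7 (b = -⅐*104² = -⅐*10816 = -10816/7 ≈ -1545.1)
(-1027 + b)/(2511 + 1/(-179 - 210)) = (-1027 - 10816/7)/(2511 + 1/(-179 - 210)) = -18005/(7*(2511 + 1/(-389))) = -18005/(7*(2511 - 1/389)) = -18005/(7*976778/389) = -18005/7*389/976778 = -7003945/6837446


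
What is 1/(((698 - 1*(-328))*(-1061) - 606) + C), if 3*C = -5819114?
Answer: -3/9086690 ≈ -3.3015e-7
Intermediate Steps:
C = -5819114/3 (C = (⅓)*(-5819114) = -5819114/3 ≈ -1.9397e+6)
1/(((698 - 1*(-328))*(-1061) - 606) + C) = 1/(((698 - 1*(-328))*(-1061) - 606) - 5819114/3) = 1/(((698 + 328)*(-1061) - 606) - 5819114/3) = 1/((1026*(-1061) - 606) - 5819114/3) = 1/((-1088586 - 606) - 5819114/3) = 1/(-1089192 - 5819114/3) = 1/(-9086690/3) = -3/9086690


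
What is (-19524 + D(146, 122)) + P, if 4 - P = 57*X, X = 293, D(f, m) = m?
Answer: -36099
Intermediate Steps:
P = -16697 (P = 4 - 57*293 = 4 - 1*16701 = 4 - 16701 = -16697)
(-19524 + D(146, 122)) + P = (-19524 + 122) - 16697 = -19402 - 16697 = -36099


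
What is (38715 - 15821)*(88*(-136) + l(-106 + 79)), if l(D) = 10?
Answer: -273766452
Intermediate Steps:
(38715 - 15821)*(88*(-136) + l(-106 + 79)) = (38715 - 15821)*(88*(-136) + 10) = 22894*(-11968 + 10) = 22894*(-11958) = -273766452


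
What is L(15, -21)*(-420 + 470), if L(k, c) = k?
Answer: 750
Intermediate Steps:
L(15, -21)*(-420 + 470) = 15*(-420 + 470) = 15*50 = 750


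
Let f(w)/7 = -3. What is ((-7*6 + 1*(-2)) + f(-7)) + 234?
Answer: 169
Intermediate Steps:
f(w) = -21 (f(w) = 7*(-3) = -21)
((-7*6 + 1*(-2)) + f(-7)) + 234 = ((-7*6 + 1*(-2)) - 21) + 234 = ((-42 - 2) - 21) + 234 = (-44 - 21) + 234 = -65 + 234 = 169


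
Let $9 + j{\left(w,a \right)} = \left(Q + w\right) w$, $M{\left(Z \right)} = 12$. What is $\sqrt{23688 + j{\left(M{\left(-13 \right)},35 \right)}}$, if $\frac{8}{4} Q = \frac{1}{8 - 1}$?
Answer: $\frac{\sqrt{1167369}}{7} \approx 154.35$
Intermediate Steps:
$Q = \frac{1}{14}$ ($Q = \frac{1}{2 \left(8 - 1\right)} = \frac{1}{2 \cdot 7} = \frac{1}{2} \cdot \frac{1}{7} = \frac{1}{14} \approx 0.071429$)
$j{\left(w,a \right)} = -9 + w \left(\frac{1}{14} + w\right)$ ($j{\left(w,a \right)} = -9 + \left(\frac{1}{14} + w\right) w = -9 + w \left(\frac{1}{14} + w\right)$)
$\sqrt{23688 + j{\left(M{\left(-13 \right)},35 \right)}} = \sqrt{23688 + \left(-9 + 12^{2} + \frac{1}{14} \cdot 12\right)} = \sqrt{23688 + \left(-9 + 144 + \frac{6}{7}\right)} = \sqrt{23688 + \frac{951}{7}} = \sqrt{\frac{166767}{7}} = \frac{\sqrt{1167369}}{7}$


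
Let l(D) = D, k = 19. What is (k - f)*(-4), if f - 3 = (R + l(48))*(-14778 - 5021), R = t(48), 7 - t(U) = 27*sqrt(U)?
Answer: -4355844 + 8553168*sqrt(3) ≈ 1.0459e+7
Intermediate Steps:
t(U) = 7 - 27*sqrt(U)
R = 7 - 108*sqrt(3) ≈ -180.06
f = -1088942 + 2138292*sqrt(3) (f = 3 + ((7 - 108*sqrt(3)) + 48)*(-14778 - 5021) = 3 + (55 - 108*sqrt(3))*(-19799) = 3 + (-1088945 + 2138292*sqrt(3)) = -1088942 + 2138292*sqrt(3) ≈ 2.6147e+6)
(k - f)*(-4) = (19 - (-1088942 + 2138292*sqrt(3)))*(-4) = (19 + (1088942 - 2138292*sqrt(3)))*(-4) = (1088961 - 2138292*sqrt(3))*(-4) = -4355844 + 8553168*sqrt(3)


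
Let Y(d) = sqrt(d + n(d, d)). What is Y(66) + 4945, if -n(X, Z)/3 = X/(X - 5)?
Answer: 4945 + 2*sqrt(58377)/61 ≈ 4952.9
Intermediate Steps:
n(X, Z) = -3*X/(-5 + X) (n(X, Z) = -3*X/(X - 5) = -3*X/(-5 + X))
Y(d) = sqrt(d - 3*d/(-5 + d))
Y(66) + 4945 = sqrt(66*(-8 + 66)/(-5 + 66)) + 4945 = sqrt(66*58/61) + 4945 = sqrt(66*(1/61)*58) + 4945 = sqrt(3828/61) + 4945 = 2*sqrt(58377)/61 + 4945 = 4945 + 2*sqrt(58377)/61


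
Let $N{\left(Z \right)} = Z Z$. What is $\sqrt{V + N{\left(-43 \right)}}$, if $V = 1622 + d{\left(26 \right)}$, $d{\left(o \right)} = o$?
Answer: $\sqrt{3497} \approx 59.135$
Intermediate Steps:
$N{\left(Z \right)} = Z^{2}$
$V = 1648$ ($V = 1622 + 26 = 1648$)
$\sqrt{V + N{\left(-43 \right)}} = \sqrt{1648 + \left(-43\right)^{2}} = \sqrt{1648 + 1849} = \sqrt{3497}$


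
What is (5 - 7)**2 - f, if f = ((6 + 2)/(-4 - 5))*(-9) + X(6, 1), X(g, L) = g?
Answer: -10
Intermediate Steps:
f = 14 (f = ((6 + 2)/(-4 - 5))*(-9) + 6 = (8/(-9))*(-9) + 6 = (8*(-1/9))*(-9) + 6 = -8/9*(-9) + 6 = 8 + 6 = 14)
(5 - 7)**2 - f = (5 - 7)**2 - 1*14 = (-2)**2 - 14 = 4 - 14 = -10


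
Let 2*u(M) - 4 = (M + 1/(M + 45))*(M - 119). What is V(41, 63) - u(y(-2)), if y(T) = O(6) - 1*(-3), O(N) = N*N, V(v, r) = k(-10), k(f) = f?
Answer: 32518/21 ≈ 1548.5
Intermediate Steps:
V(v, r) = -10
O(N) = N²
y(T) = 39 (y(T) = 6² - 1*(-3) = 36 + 3 = 39)
u(M) = 2 + (-119 + M)*(M + 1/(45 + M))/2 (u(M) = 2 + ((M + 1/(M + 45))*(M - 119))/2 = 2 + ((M + 1/(45 + M))*(-119 + M))/2 = 2 + ((-119 + M)*(M + 1/(45 + M)))/2 = 2 + (-119 + M)*(M + 1/(45 + M))/2)
V(41, 63) - u(y(-2)) = -10 - (61 + 39³ - 5350*39 - 74*39²)/(2*(45 + 39)) = -10 - (61 + 59319 - 208650 - 74*1521)/(2*84) = -10 - (61 + 59319 - 208650 - 112554)/(2*84) = -10 - (-261824)/(2*84) = -10 - 1*(-32728/21) = -10 + 32728/21 = 32518/21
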